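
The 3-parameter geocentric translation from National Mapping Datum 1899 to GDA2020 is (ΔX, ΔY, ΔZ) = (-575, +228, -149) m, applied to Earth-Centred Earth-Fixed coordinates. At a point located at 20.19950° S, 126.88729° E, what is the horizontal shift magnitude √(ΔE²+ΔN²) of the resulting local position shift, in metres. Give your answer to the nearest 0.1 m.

At φ = -20.19950°, λ = 126.88729°: sin φ = -0.345290, cos φ = 0.938496, sin λ = 0.799818, cos λ = -0.600243.
ΔE = −sin λ·ΔX + cos λ·ΔY = −(0.799818)·(-575) + (-0.600243)·(228) = 323.04 m.
ΔN = −sin φ cos λ·ΔX − sin φ sin λ·ΔY + cos φ·ΔZ = −(-0.345290)(-0.600243)(-575) − (-0.345290)(0.799818)(228) + (0.938496)(-149) = 42.30 m.
Horizontal magnitude = √(ΔE² + ΔN²) = √(323.04² + 42.30²) = 325.80 m.

325.8 m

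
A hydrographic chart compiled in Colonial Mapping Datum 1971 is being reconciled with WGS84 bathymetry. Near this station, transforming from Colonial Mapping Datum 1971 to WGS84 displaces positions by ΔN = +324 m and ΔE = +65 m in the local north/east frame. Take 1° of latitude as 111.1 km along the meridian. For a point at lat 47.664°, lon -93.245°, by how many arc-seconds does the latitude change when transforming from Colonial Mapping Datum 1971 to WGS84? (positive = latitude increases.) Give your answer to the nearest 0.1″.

1° of latitude = 111.1 km, so Δφ = 324.0 / 111100 = 0.0029163° = 10.499″.

Δφ = 10.5″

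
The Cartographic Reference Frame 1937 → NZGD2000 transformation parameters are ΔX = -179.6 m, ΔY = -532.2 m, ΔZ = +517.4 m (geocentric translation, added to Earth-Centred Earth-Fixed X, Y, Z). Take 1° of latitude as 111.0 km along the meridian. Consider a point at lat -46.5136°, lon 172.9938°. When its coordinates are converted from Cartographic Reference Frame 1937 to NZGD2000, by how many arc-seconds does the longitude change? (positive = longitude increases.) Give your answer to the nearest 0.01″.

sin φ = -0.725538, cos φ = 0.688182, sin λ = 0.121977, cos λ = -0.992533.
East component: ΔE = −sin λ·ΔX + cos λ·ΔY = −(0.121977)(-179.6) + (-0.992533)(-532.2) = 550.13 m.
1° of latitude spans 111000 m; at latitude φ, 1° of longitude spans that × cos φ = 76388.2 m, so Δλ = 550.13 / 76388.2 × 3600 = 25.926″.

Δλ = 25.93″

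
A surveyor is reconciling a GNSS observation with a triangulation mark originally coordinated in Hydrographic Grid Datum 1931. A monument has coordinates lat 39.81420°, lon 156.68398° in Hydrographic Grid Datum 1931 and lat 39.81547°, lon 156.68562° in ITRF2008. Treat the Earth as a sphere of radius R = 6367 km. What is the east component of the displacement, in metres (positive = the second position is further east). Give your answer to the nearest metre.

Δφ = 39.81547° − 39.81420° = +0.00127°; Δλ = 156.68562° − 156.68398° = +0.00164°.
1° along a meridian = πR/180 = 111125 m.
ΔN = Δφ × 111125 = 141.1 m; ΔE = Δλ × 111125 × cos(39.81420°) = +0.00164 × 111125 × 0.768125 = 140.0 m.

ΔE = 140 m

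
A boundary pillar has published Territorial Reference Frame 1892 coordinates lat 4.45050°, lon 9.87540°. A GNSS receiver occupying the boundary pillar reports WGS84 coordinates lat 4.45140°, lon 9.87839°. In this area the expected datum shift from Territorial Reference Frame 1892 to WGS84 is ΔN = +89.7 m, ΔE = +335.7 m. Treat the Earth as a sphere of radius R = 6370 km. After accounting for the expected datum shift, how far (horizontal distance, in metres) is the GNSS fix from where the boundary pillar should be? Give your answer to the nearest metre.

11 m

Observed coordinate differences: Δφ = +0.00090°, Δλ = +0.00299°.
Converting to metres (1° lat = 111177 m, cos φ = 0.996985): observed ΔN = 100.1 m, observed ΔE = 331.4 m.
Subtracting the expected shift leaves a residual of 100.1 − (89.7) = 10.4 m north and 331.4 − (335.7) = -4.3 m east.
Residual distance = √(10.4² + (-4.3)²) = 11.2 m.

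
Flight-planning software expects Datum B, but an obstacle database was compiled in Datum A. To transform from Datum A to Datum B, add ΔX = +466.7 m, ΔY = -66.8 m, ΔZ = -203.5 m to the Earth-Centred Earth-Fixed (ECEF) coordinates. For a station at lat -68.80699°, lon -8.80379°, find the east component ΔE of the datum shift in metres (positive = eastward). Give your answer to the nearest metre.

ΔE = 5 m

At φ = -68.80699°, λ = -8.80379°: sin φ = -0.932368, cos φ = 0.361511, sin λ = -0.153051, cos λ = 0.988218.
ΔE = −sin λ·ΔX + cos λ·ΔY = −(-0.153051)·(466.7) + (0.988218)·(-66.8) = 5.42 m.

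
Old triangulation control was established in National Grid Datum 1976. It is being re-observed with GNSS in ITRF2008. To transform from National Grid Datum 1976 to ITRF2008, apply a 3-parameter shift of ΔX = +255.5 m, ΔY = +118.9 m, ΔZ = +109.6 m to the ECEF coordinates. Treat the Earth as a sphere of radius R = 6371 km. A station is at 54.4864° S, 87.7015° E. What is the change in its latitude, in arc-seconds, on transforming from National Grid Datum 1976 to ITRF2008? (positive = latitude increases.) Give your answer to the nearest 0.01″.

Δφ = 5.46″

sin φ = -0.813978, cos φ = 0.580896, sin λ = 0.999195, cos λ = 0.040106.
North component: ΔN = −sin φ cos λ·ΔX − sin φ sin λ·ΔY + cos φ·ΔZ = −(-0.813978)(0.040106)(255.5) − (-0.813978)(0.999195)(118.9) + (0.580896)(109.6) = 168.71 m.
1° of latitude spans πR/180 = 111195 m, so Δφ = 168.71 / 111195 × 3600 = 5.462″.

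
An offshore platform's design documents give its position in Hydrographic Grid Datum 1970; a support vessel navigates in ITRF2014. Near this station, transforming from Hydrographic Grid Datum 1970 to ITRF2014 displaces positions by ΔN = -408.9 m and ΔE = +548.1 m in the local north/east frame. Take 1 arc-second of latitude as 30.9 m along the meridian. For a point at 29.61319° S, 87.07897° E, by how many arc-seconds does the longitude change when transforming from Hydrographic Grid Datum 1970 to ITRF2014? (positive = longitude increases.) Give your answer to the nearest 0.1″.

Δλ = 20.4″

At latitude -29.61319°, cos φ = 0.869381.
1″ of longitude at this latitude = 30.90 × cos φ = 26.8639 m, so Δλ = 548.1 / 26.8639 = 20.403″.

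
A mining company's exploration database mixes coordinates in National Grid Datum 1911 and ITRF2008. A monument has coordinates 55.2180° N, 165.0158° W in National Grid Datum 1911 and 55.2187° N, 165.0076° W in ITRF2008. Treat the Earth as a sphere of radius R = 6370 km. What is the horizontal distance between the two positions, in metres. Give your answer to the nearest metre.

Δφ = 55.2187° − 55.2180° = +0.0007°; Δλ = -165.0076° − -165.0158° = +0.0082°.
1° along a meridian = πR/180 = 111177 m.
ΔN = Δφ × 111177 = 77.8 m; ΔE = Δλ × 111177 × cos(55.2180°) = +0.0082 × 111177 × 0.570456 = 520.1 m.
Distance = √(ΔE² + ΔN²) = √(520.1² + 77.8²) = 525.8 m.

526 m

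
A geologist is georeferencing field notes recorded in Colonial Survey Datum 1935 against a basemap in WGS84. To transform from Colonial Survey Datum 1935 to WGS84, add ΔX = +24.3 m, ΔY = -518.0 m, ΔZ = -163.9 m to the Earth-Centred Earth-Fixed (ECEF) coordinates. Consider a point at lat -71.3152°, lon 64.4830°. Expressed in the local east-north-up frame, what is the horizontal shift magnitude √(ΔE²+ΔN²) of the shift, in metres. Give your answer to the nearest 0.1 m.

543.8 m

At φ = -71.3152°, λ = 64.4830°: sin φ = -0.947295, cos φ = 0.320362, sin λ = 0.902458, cos λ = 0.430779.
ΔE = −sin λ·ΔX + cos λ·ΔY = −(0.902458)·(24.3) + (0.430779)·(-518.0) = -245.07 m.
ΔN = −sin φ cos λ·ΔX − sin φ sin λ·ΔY + cos φ·ΔZ = −(-0.947295)(0.430779)(24.3) − (-0.947295)(0.902458)(-518.0) + (0.320362)(-163.9) = -485.43 m.
Horizontal magnitude = √(ΔE² + ΔN²) = √((-245.07)² + (-485.43)²) = 543.78 m.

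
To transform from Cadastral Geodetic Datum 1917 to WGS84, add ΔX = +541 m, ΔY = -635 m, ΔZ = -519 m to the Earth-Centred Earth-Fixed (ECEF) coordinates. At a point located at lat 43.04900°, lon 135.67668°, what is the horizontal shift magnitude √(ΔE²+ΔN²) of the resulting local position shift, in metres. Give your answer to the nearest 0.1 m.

202.7 m

At φ = 43.04900°, λ = 135.67668°: sin φ = 0.682624, cos φ = 0.730770, sin λ = 0.698707, cos λ = -0.715408.
ΔE = −sin λ·ΔX + cos λ·ΔY = −(0.698707)·(541) + (-0.715408)·(-635) = 76.28 m.
ΔN = −sin φ cos λ·ΔX − sin φ sin λ·ΔY + cos φ·ΔZ = −(0.682624)(-0.715408)(541) − (0.682624)(0.698707)(-635) + (0.730770)(-519) = 187.80 m.
Horizontal magnitude = √(ΔE² + ΔN²) = √(76.28² + 187.80²) = 202.70 m.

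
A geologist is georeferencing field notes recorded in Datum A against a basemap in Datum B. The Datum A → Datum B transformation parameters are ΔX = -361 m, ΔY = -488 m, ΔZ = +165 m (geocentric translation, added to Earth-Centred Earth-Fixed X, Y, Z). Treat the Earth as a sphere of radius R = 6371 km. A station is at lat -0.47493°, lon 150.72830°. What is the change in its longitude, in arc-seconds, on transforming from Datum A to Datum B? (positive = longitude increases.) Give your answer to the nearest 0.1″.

sin φ = -0.008289, cos φ = 0.999966, sin λ = 0.488952, cos λ = -0.872311.
East component: ΔE = −sin λ·ΔX + cos λ·ΔY = −(0.488952)(-361) + (-0.872311)(-488) = 602.20 m.
1° of latitude spans πR/180 = 111195 m; at latitude φ, 1° of longitude spans that × cos φ = 111191.1 m, so Δλ = 602.20 / 111191.1 × 3600 = 19.497″.

Δλ = 19.5″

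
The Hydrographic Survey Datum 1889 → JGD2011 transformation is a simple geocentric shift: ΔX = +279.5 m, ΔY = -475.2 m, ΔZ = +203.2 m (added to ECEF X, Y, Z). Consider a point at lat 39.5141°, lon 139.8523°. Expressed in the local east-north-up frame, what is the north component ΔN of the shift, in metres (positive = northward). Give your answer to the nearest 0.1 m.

ΔN = 487.6 m

The local north axis is (−sin φ cos λ, −sin φ sin λ, cos φ), giving ΔN = 135.936 + 194.946 + 156.762 = 487.64 m.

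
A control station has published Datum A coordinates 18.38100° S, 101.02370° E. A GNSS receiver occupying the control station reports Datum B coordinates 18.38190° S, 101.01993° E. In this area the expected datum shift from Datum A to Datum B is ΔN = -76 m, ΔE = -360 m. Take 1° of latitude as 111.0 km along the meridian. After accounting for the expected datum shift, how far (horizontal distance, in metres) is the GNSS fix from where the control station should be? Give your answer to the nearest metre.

44 m

Observed coordinate differences: Δφ = -0.00090°, Δλ = -0.00377°.
Converting to metres (1° lat = 111000 m, cos φ = 0.948981): observed ΔN = -99.9 m, observed ΔE = -397.1 m.
Subtracting the expected shift leaves a residual of -99.9 − (-76) = -23.9 m north and -397.1 − (-360) = -37.1 m east.
Residual distance = √((-23.9)² + (-37.1)²) = 44.1 m.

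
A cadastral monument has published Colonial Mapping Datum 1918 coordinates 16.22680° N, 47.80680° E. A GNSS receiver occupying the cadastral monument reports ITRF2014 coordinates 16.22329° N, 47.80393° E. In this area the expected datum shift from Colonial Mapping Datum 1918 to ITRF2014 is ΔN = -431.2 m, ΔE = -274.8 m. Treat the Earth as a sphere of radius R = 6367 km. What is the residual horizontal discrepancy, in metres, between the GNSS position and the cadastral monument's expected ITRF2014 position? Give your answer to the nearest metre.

Observed coordinate differences: Δφ = -0.00351°, Δλ = -0.00287°.
Converting to metres (1° lat = 111125 m, cos φ = 0.960163): observed ΔN = -390.0 m, observed ΔE = -306.2 m.
Subtracting the expected shift leaves a residual of -390.0 − (-431.2) = 41.2 m north and -306.2 − (-274.8) = -31.4 m east.
Residual distance = √(41.2² + (-31.4)²) = 51.8 m.

52 m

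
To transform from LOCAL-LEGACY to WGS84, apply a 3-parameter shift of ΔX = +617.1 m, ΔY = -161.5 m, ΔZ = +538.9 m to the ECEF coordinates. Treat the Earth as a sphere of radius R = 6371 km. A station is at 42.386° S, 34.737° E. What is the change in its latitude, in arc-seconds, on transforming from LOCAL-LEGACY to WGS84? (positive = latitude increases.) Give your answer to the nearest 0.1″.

sin φ = -0.674122, cos φ = 0.738620, sin λ = 0.569810, cos λ = 0.821776.
North component: ΔN = −sin φ cos λ·ΔX − sin φ sin λ·ΔY + cos φ·ΔZ = −(-0.674122)(0.821776)(617.1) − (-0.674122)(0.569810)(-161.5) + (0.738620)(538.9) = 677.87 m.
1° of latitude spans πR/180 = 111195 m, so Δφ = 677.87 / 111195 × 3600 = 21.946″.

Δφ = 21.9″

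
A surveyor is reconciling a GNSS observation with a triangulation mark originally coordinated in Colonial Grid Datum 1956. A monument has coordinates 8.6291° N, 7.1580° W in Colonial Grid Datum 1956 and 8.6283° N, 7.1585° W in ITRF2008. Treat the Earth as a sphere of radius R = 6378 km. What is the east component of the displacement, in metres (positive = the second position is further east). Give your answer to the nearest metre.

Δφ = 8.6283° − 8.6291° = -0.0008°; Δλ = -7.1585° − -7.1580° = -0.0005°.
1° along a meridian = πR/180 = 111317 m.
ΔN = Δφ × 111317 = -89.1 m; ΔE = Δλ × 111317 × cos(8.6291°) = -0.0005 × 111317 × 0.988680 = -55.0 m.

ΔE = -55 m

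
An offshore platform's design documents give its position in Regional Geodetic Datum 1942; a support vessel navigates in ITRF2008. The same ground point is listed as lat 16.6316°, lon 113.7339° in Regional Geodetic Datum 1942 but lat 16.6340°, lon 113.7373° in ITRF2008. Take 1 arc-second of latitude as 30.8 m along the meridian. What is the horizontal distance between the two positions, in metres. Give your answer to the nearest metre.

449 m

Δφ = 16.6340° − 16.6316° = +0.0024°; Δλ = 113.7373° − 113.7339° = +0.0034°.
1° of latitude = 3600 × 30.80 = 110880 m.
ΔN = Δφ × 110880 = 266.1 m; ΔE = Δλ × 110880 × cos(16.6316°) = +0.0034 × 110880 × 0.958165 = 361.2 m.
Distance = √(ΔE² + ΔN²) = √(361.2² + 266.1²) = 448.7 m.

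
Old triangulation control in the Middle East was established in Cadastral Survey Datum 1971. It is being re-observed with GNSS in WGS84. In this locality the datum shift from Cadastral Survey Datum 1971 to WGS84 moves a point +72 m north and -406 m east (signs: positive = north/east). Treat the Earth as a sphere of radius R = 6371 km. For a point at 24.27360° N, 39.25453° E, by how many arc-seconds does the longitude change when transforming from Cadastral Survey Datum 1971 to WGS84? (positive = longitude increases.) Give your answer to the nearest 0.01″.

Δλ = -14.42″

At latitude 24.27360°, cos φ = 0.911593.
One radian of longitude at latitude φ spans R cos φ, so Δλ = ΔE / (R cos φ) = -406.0 / (6371000 × 0.911593) = -6.9906e-05 rad = -14.419″.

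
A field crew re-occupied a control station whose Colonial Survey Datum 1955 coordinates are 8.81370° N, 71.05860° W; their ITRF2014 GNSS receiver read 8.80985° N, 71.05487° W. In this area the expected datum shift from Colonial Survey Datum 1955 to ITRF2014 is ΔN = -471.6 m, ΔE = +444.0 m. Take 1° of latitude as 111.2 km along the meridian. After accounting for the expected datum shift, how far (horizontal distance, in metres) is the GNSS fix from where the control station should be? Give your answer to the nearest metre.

Observed coordinate differences: Δφ = -0.00385°, Δλ = +0.00373°.
Converting to metres (1° lat = 111200 m, cos φ = 0.988192): observed ΔN = -428.1 m, observed ΔE = 409.9 m.
Subtracting the expected shift leaves a residual of -428.1 − (-471.6) = 43.5 m north and 409.9 − (444.0) = -34.1 m east.
Residual distance = √(43.5² + (-34.1)²) = 55.3 m.

55 m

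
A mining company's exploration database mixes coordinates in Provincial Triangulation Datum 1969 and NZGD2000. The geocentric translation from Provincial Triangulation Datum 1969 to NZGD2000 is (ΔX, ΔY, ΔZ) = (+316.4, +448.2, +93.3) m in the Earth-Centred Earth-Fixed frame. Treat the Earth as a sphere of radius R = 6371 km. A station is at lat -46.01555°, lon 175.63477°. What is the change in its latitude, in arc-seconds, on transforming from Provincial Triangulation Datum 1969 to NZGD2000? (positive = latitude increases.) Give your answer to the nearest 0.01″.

Δφ = -4.46″

sin φ = -0.719528, cos φ = 0.694463, sin λ = 0.076114, cos λ = -0.997099.
North component: ΔN = −sin φ cos λ·ΔX − sin φ sin λ·ΔY + cos φ·ΔZ = −(-0.719528)(-0.997099)(316.4) − (-0.719528)(0.076114)(448.2) + (0.694463)(93.3) = -137.66 m.
1° of latitude spans πR/180 = 111195 m, so Δφ = -137.66 / 111195 × 3600 = -4.457″.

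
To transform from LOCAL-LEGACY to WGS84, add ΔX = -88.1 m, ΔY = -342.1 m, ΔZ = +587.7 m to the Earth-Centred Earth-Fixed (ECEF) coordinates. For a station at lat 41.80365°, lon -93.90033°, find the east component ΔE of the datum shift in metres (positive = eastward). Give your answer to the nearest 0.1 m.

The local east axis at (φ, λ) is (−sin λ, cos λ, 0), so ΔE = −sin(-93.90033°)·(-88.1) + cos(-93.90033°)·(-342.1) = -64.63 m.

ΔE = -64.6 m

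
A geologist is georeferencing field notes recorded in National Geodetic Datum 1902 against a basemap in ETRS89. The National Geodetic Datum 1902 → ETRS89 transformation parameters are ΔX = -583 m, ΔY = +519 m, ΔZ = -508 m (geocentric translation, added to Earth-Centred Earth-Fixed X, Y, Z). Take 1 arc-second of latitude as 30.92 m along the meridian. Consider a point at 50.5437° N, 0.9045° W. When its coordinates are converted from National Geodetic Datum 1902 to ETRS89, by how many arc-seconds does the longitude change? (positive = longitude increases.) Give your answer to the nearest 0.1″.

Δλ = 25.9″

sin φ = 0.772110, cos φ = 0.635490, sin λ = -0.015786, cos λ = 0.999875.
East component: ΔE = −sin λ·ΔX + cos λ·ΔY = −(-0.015786)(-583) + (0.999875)(519) = 509.73 m.
1° of latitude spans 3600 × 30.92 = 111312 m; at latitude φ, 1° of longitude spans that × cos φ = 70737.6 m, so Δλ = 509.73 / 70737.6 × 3600 = 25.941″.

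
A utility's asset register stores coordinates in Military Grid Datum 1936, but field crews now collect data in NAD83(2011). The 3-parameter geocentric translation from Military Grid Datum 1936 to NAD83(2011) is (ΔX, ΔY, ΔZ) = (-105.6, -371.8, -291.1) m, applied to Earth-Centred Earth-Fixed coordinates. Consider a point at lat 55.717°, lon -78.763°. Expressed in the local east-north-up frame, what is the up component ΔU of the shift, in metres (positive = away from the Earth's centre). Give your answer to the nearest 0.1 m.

ΔU = -46.7 m

The local up (radial) axis is (cos φ cos λ, cos φ sin λ, sin φ), giving ΔU = -11.591 + 205.413 − 240.526 = -46.70 m.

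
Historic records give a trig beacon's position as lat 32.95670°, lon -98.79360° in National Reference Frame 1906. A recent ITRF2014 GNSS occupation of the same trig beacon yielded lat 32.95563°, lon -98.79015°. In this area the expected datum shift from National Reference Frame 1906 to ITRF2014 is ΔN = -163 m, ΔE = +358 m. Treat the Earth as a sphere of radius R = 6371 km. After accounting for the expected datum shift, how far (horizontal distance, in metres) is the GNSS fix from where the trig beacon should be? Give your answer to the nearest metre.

57 m

Observed coordinate differences: Δφ = -0.00107°, Δλ = +0.00345°.
Converting to metres (1° lat = 111195 m, cos φ = 0.839082): observed ΔN = -119.0 m, observed ΔE = 321.9 m.
Subtracting the expected shift leaves a residual of -119.0 − (-163) = 44.0 m north and 321.9 − (358) = -36.1 m east.
Residual distance = √(44.0² + (-36.1)²) = 56.9 m.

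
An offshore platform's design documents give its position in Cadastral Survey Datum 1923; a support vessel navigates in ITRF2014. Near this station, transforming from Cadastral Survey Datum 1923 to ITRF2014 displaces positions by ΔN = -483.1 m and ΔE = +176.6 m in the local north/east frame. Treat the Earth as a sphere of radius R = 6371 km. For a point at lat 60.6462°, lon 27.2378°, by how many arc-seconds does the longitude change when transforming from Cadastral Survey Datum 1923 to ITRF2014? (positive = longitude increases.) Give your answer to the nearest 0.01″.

At latitude 60.6462°, cos φ = 0.490201.
One radian of longitude at latitude φ spans R cos φ, so Δλ = ΔE / (R cos φ) = 176.6 / (6371000 × 0.490201) = 5.6547e-05 rad = 11.664″.

Δλ = 11.66″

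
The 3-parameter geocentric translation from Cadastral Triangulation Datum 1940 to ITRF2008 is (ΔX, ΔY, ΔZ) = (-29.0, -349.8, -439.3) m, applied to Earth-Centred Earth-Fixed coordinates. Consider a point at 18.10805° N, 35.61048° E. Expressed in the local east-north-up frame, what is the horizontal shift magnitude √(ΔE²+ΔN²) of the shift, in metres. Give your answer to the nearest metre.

At φ = 18.10805°, λ = 35.61048°: sin φ = 0.310810, cos φ = 0.950472, sin λ = 0.582272, cos λ = 0.812994.
ΔE = −sin λ·ΔX + cos λ·ΔY = −(0.582272)·(-29.0) + (0.812994)·(-349.8) = -267.50 m.
ΔN = −sin φ cos λ·ΔX − sin φ sin λ·ΔY + cos φ·ΔZ = −(0.310810)(0.812994)(-29.0) − (0.310810)(0.582272)(-349.8) + (0.950472)(-439.3) = -346.91 m.
Horizontal magnitude = √(ΔE² + ΔN²) = √((-267.50)² + (-346.91)²) = 438.07 m.

438 m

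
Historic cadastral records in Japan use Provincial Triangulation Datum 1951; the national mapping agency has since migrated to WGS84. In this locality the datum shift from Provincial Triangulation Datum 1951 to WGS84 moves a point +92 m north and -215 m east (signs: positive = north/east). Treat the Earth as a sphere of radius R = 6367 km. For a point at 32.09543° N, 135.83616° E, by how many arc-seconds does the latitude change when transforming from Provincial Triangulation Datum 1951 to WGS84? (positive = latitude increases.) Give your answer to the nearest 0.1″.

Δφ = 3.0″

On a sphere of radius R, 1 rad of latitude = R, so Δφ = ΔN / R = 92.0 / 6367000 = 1.4450e-05 rad = 2.980″.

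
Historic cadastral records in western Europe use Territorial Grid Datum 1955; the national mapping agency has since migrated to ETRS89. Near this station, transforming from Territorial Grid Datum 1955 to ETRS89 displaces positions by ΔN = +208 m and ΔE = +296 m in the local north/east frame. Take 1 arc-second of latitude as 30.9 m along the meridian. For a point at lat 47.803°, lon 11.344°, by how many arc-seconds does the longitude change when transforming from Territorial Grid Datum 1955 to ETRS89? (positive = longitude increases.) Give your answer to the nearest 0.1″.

At latitude 47.803°, cos φ = 0.671682.
1″ of longitude at this latitude = 30.90 × cos φ = 20.7550 m, so Δλ = 296.0 / 20.7550 = 14.262″.

Δλ = 14.3″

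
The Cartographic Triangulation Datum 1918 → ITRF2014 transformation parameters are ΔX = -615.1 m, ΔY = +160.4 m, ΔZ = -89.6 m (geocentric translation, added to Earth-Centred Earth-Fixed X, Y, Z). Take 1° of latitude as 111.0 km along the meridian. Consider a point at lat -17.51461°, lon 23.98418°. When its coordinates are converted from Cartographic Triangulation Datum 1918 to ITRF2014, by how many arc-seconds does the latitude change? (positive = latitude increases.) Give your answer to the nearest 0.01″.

Δφ = -7.62″

sin φ = -0.300949, cos φ = 0.953640, sin λ = 0.406484, cos λ = 0.913658.
North component: ΔN = −sin φ cos λ·ΔX − sin φ sin λ·ΔY + cos φ·ΔZ = −(-0.300949)(0.913658)(-615.1) − (-0.300949)(0.406484)(160.4) + (0.953640)(-89.6) = -234.95 m.
1° of latitude spans 111000 m, so Δφ = -234.95 / 111000 × 3600 = -7.620″.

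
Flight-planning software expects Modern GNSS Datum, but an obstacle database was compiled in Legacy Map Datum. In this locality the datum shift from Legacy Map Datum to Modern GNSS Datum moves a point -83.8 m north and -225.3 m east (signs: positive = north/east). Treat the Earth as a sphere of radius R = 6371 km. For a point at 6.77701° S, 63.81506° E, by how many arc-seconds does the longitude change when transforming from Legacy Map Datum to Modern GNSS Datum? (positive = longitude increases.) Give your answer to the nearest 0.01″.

At latitude -6.77701°, cos φ = 0.993013.
One radian of longitude at latitude φ spans R cos φ, so Δλ = ΔE / (R cos φ) = -225.3 / (6371000 × 0.993013) = -3.5612e-05 rad = -7.346″.

Δλ = -7.35″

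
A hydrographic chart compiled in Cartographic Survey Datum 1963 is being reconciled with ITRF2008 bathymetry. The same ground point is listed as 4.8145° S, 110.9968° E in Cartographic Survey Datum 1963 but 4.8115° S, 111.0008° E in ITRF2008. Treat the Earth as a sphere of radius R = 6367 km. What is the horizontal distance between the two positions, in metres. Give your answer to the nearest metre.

Δφ = -4.8115° − -4.8145° = +0.0030°; Δλ = 111.0008° − 110.9968° = +0.0040°.
1° along a meridian = πR/180 = 111125 m.
ΔN = Δφ × 111125 = 333.4 m; ΔE = Δλ × 111125 × cos(-4.8145°) = +0.0040 × 111125 × 0.996472 = 442.9 m.
Distance = √(ΔE² + ΔN²) = √(442.9² + 333.4²) = 554.4 m.

554 m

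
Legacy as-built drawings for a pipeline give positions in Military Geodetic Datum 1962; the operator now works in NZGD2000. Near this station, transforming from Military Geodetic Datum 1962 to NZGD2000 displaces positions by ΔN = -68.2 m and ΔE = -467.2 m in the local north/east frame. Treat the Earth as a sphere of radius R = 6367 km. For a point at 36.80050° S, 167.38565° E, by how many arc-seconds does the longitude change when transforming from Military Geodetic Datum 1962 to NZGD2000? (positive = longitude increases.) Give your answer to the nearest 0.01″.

At latitude -36.80050°, cos φ = 0.800726.
One radian of longitude at latitude φ spans R cos φ, so Δλ = ΔE / (R cos φ) = -467.2 / (6367000 × 0.800726) = -9.1640e-05 rad = -18.902″.

Δλ = -18.90″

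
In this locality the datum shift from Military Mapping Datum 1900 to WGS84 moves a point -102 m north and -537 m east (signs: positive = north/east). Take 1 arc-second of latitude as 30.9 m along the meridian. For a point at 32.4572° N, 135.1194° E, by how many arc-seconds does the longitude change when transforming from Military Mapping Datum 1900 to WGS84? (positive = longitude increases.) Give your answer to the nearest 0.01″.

Δλ = -20.60″

At latitude 32.4572°, cos φ = 0.843793.
1″ of longitude at this latitude = 30.90 × cos φ = 26.0732 m, so Δλ = -537.0 / 26.0732 = -20.596″.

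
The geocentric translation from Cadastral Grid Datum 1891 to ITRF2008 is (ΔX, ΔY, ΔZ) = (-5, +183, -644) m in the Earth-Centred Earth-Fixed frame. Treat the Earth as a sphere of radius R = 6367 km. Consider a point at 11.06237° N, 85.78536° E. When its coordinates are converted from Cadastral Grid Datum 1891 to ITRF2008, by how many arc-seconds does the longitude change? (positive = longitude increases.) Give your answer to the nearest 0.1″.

Δλ = 0.6″

sin φ = 0.191877, cos φ = 0.981419, sin λ = 0.997296, cos λ = 0.073493.
East component: ΔE = −sin λ·ΔX + cos λ·ΔY = −(0.997296)(-5) + (0.073493)(183) = 18.44 m.
1° of latitude spans πR/180 = 111125 m; at latitude φ, 1° of longitude spans that × cos φ = 109060.3 m, so Δλ = 18.44 / 109060.3 × 3600 = 0.609″.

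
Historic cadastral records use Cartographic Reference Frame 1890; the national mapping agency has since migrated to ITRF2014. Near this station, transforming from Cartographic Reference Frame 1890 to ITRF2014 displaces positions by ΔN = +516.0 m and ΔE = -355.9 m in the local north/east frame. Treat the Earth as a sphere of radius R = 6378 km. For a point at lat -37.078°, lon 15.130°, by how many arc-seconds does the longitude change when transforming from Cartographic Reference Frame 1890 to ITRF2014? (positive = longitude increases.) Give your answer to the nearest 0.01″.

Δλ = -14.43″

At latitude -37.078°, cos φ = 0.797815.
One radian of longitude at latitude φ spans R cos φ, so Δλ = ΔE / (R cos φ) = -355.9 / (6378000 × 0.797815) = -6.9942e-05 rad = -14.427″.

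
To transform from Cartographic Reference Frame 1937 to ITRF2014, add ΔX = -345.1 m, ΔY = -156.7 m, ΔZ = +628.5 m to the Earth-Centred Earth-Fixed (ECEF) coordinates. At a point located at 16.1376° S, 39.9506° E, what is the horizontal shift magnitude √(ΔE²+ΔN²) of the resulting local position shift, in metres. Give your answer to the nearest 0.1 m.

The local east axis at (φ, λ) is (−sin λ, cos λ, 0), so ΔE = −sin(39.9506°)·(-345.1) + cos(39.9506°)·(-156.7) = 101.47 m.
The local north axis is (−sin φ cos λ, −sin φ sin λ, cos φ), giving ΔN = -73.531 − 27.967 + 603.735 = 502.24 m.
Horizontal magnitude = √(ΔE² + ΔN²) = √(101.47² + 502.24²) = 512.38 m.

512.4 m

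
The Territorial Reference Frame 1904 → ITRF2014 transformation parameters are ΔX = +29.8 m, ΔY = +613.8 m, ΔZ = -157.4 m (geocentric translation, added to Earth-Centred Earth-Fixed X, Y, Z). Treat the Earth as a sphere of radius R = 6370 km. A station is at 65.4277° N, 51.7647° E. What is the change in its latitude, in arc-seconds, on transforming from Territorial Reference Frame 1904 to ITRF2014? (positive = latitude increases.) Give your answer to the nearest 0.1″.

sin φ = 0.909437, cos φ = 0.415841, sin λ = 0.785476, cos λ = 0.618892.
North component: ΔN = −sin φ cos λ·ΔX − sin φ sin λ·ΔY + cos φ·ΔZ = −(0.909437)(0.618892)(29.8) − (0.909437)(0.785476)(613.8) + (0.415841)(-157.4) = -520.69 m.
1° of latitude spans πR/180 = 111177 m, so Δφ = -520.69 / 111177 × 3600 = -16.860″.

Δφ = -16.9″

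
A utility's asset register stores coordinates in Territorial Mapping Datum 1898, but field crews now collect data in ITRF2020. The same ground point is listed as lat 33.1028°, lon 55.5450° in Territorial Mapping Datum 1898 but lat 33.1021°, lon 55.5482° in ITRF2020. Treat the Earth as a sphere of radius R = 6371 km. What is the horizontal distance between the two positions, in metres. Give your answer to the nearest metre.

308 m

Δφ = 33.1021° − 33.1028° = -0.0007°; Δλ = 55.5482° − 55.5450° = +0.0032°.
1° along a meridian = πR/180 = 111195 m.
ΔN = Δφ × 111195 = -77.8 m; ΔE = Δλ × 111195 × cos(33.1028°) = +0.0032 × 111195 × 0.837692 = 298.1 m.
Distance = √(ΔE² + ΔN²) = √(298.1² + (-77.8)²) = 308.1 m.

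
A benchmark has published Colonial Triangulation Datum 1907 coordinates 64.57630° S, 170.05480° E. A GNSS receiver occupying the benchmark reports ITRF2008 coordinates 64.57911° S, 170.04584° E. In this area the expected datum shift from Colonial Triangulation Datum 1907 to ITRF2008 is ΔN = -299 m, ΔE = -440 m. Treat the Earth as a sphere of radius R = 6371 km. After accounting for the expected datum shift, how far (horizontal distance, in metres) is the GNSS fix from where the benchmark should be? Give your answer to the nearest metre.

18 m

Observed coordinate differences: Δφ = -0.00281°, Δλ = -0.00896°.
Converting to metres (1° lat = 111195 m, cos φ = 0.429309): observed ΔN = -312.5 m, observed ΔE = -427.7 m.
Subtracting the expected shift leaves a residual of -312.5 − (-299) = -13.5 m north and -427.7 − (-440) = 12.3 m east.
Residual distance = √((-13.5)² + 12.3²) = 18.2 m.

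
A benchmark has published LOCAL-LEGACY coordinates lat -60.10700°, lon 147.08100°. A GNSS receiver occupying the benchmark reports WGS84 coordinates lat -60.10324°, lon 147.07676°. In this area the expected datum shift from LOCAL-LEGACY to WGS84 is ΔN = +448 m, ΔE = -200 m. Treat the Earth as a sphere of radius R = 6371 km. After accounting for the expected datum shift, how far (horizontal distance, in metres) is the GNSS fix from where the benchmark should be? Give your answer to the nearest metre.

46 m

Observed coordinate differences: Δφ = +0.00376°, Δλ = -0.00424°.
Converting to metres (1° lat = 111195 m, cos φ = 0.498382): observed ΔN = 418.1 m, observed ΔE = -235.0 m.
Subtracting the expected shift leaves a residual of 418.1 − (448) = -29.9 m north and -235.0 − (-200) = -35.0 m east.
Residual distance = √((-29.9)² + (-35.0)²) = 46.0 m.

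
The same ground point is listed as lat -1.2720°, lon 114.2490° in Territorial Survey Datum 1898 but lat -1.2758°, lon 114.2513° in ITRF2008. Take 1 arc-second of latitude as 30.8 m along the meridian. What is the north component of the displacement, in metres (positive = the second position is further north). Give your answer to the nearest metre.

Δφ = -1.2758° − -1.2720° = -0.0038°; Δλ = 114.2513° − 114.2490° = +0.0023°.
1° of latitude = 3600 × 30.80 = 110880 m.
ΔN = Δφ × 110880 = -421.3 m; ΔE = Δλ × 110880 × cos(-1.2720°) = +0.0023 × 110880 × 0.999754 = 255.0 m.

ΔN = -421 m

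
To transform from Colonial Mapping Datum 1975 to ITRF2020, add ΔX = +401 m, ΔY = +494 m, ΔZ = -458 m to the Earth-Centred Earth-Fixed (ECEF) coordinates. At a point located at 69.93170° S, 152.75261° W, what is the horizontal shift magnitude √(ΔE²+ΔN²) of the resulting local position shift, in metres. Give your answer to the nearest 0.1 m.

At φ = -69.93170°, λ = -152.75261°: sin φ = -0.939284, cos φ = 0.343140, sin λ = -0.457833, cos λ = -0.889038.
ΔE = −sin λ·ΔX + cos λ·ΔY = −(-0.457833)·(401) + (-0.889038)·(494) = -255.59 m.
ΔN = −sin φ cos λ·ΔX − sin φ sin λ·ΔY + cos φ·ΔZ = −(-0.939284)(-0.889038)(401) − (-0.939284)(-0.457833)(494) + (0.343140)(-458) = -704.45 m.
Horizontal magnitude = √(ΔE² + ΔN²) = √((-255.59)² + (-704.45)²) = 749.39 m.

749.4 m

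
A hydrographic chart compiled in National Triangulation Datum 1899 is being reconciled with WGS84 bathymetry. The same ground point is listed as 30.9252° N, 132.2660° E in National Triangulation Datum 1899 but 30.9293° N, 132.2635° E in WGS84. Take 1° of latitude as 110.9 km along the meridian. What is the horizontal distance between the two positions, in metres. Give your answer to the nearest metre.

Δφ = 30.9293° − 30.9252° = +0.0041°; Δλ = 132.2635° − 132.2660° = -0.0025°.
ΔN = Δφ × 110900 = 454.7 m; ΔE = Δλ × 110900 × cos(30.9252°) = -0.0025 × 110900 × 0.857839 = -237.8 m.
Distance = √(ΔE² + ΔN²) = √((-237.8)² + 454.7²) = 513.1 m.

513 m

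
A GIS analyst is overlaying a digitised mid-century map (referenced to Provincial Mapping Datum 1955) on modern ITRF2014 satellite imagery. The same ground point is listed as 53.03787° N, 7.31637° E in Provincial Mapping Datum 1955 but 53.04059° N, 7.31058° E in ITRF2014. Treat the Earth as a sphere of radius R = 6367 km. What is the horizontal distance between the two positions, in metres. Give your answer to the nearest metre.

491 m

Δφ = 53.04059° − 53.03787° = +0.00272°; Δλ = 7.31058° − 7.31637° = -0.00579°.
1° along a meridian = πR/180 = 111125 m.
ΔN = Δφ × 111125 = 302.3 m; ΔE = Δλ × 111125 × cos(53.03787°) = -0.00579 × 111125 × 0.601287 = -386.9 m.
Distance = √(ΔE² + ΔN²) = √((-386.9)² + 302.3²) = 491.0 m.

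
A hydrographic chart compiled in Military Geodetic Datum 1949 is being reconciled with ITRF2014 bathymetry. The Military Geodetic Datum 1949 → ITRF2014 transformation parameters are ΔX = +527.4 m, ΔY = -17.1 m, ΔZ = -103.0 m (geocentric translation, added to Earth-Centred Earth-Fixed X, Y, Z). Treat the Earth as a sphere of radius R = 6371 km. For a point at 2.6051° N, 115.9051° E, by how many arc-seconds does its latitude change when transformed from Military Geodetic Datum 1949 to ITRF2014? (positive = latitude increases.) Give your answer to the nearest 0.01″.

Δφ = -2.97″

sin φ = 0.045452, cos φ = 0.998967, sin λ = 0.899519, cos λ = -0.436882.
North component: ΔN = −sin φ cos λ·ΔX − sin φ sin λ·ΔY + cos φ·ΔZ = −(0.045452)(-0.436882)(527.4) − (0.045452)(0.899519)(-17.1) + (0.998967)(-103.0) = -91.72 m.
1° of latitude spans πR/180 = 111195 m, so Δφ = -91.72 / 111195 × 3600 = -2.970″.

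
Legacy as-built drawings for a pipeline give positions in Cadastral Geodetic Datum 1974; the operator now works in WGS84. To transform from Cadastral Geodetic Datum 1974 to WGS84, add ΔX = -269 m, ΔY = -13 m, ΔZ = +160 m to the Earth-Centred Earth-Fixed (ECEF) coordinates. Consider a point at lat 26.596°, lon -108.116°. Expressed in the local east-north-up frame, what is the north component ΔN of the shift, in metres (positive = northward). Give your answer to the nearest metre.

ΔN = 100 m

The local north axis is (−sin φ cos λ, −sin φ sin λ, cos φ), giving ΔN = -37.447 − 5.532 + 143.070 = 100.09 m.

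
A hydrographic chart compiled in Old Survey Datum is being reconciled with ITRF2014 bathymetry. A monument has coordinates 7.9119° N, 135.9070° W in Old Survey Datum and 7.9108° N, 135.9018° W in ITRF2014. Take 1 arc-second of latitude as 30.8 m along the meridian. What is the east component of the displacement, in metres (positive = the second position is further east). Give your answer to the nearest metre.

ΔE = 571 m

Δφ = 7.9108° − 7.9119° = -0.0011°; Δλ = -135.9018° − -135.9070° = +0.0052°.
1° of latitude = 3600 × 30.80 = 110880 m.
ΔN = Δφ × 110880 = -122.0 m; ΔE = Δλ × 110880 × cos(7.9119°) = +0.0052 × 110880 × 0.990481 = 571.1 m.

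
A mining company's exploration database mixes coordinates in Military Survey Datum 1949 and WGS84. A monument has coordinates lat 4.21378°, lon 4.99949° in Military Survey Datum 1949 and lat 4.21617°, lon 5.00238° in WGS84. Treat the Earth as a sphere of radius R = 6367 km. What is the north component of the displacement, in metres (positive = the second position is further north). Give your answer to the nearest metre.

ΔN = 266 m

Δφ = 4.21617° − 4.21378° = +0.00239°; Δλ = 5.00238° − 4.99949° = +0.00289°.
1° along a meridian = πR/180 = 111125 m.
ΔN = Δφ × 111125 = 265.6 m; ΔE = Δλ × 111125 × cos(4.21378°) = +0.00289 × 111125 × 0.997297 = 320.3 m.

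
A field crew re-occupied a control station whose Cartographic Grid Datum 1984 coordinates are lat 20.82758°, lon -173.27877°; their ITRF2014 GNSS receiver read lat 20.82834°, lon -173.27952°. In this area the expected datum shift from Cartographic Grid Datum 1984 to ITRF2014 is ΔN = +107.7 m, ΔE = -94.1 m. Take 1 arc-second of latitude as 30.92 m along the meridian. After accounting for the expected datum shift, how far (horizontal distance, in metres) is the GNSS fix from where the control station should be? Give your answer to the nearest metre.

28 m

Observed coordinate differences: Δφ = +0.00076°, Δλ = -0.00075°.
Converting to metres (1° lat = 111312 m, cos φ = 0.934655): observed ΔN = 84.6 m, observed ΔE = -78.0 m.
Subtracting the expected shift leaves a residual of 84.6 − (107.7) = -23.1 m north and -78.0 − (-94.1) = 16.1 m east.
Residual distance = √((-23.1)² + 16.1²) = 28.1 m.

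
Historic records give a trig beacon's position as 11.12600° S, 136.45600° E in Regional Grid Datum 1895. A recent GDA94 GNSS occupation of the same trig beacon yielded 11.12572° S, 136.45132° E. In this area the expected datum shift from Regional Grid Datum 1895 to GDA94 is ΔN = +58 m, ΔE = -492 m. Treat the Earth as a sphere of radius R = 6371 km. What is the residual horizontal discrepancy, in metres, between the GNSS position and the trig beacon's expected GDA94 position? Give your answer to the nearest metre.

Observed coordinate differences: Δφ = +0.00028°, Δλ = -0.00468°.
Converting to metres (1° lat = 111195 m, cos φ = 0.981205): observed ΔN = 31.1 m, observed ΔE = -510.6 m.
Subtracting the expected shift leaves a residual of 31.1 − (58) = -26.9 m north and -510.6 − (-492) = -18.6 m east.
Residual distance = √((-26.9)² + (-18.6)²) = 32.7 m.

33 m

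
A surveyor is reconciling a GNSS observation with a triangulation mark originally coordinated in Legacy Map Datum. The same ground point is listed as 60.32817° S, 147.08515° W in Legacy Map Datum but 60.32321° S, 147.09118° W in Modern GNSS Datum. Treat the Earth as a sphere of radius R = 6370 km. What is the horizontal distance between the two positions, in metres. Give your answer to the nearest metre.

644 m

Δφ = -60.32321° − -60.32817° = +0.00496°; Δλ = -147.09118° − -147.08515° = -0.00603°.
1° along a meridian = πR/180 = 111177 m.
ΔN = Δφ × 111177 = 551.4 m; ΔE = Δλ × 111177 × cos(-60.32817°) = -0.00603 × 111177 × 0.495032 = -331.9 m.
Distance = √(ΔE² + ΔN²) = √((-331.9)² + 551.4²) = 643.6 m.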